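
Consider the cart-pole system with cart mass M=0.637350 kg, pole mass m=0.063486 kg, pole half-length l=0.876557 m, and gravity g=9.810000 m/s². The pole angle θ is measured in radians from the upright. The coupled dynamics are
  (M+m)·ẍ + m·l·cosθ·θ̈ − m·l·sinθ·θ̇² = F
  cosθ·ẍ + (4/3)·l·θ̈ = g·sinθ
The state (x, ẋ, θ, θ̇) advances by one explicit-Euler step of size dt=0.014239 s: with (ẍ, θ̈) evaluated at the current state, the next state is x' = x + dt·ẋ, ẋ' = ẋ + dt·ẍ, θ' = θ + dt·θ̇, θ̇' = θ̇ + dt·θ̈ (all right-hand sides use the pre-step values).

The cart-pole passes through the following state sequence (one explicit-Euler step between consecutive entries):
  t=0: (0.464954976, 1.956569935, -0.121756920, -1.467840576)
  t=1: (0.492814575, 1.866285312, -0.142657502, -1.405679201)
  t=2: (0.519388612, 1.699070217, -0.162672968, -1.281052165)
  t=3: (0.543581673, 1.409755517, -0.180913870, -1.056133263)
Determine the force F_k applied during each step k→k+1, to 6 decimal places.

F_0 = -4.188057 N
F_1 = -7.732483 N
F_2 = -13.357698 N

step 0→1:
  ẍ = (ẋ'−ẋ)/dt = (1.866285312−1.956569935)/0.014239 = -6.340658
  θ̈ = (θ̇'−θ̇)/dt = (-1.405679201−-1.467840576)/0.014239 = 4.365572
  sinθ=-0.121456, cosθ=0.992597
  F = (M+m)·ẍ + m·l·cosθ·θ̈ − m·l·sinθ·θ̇² = -4.443761 + 0.241142 − -0.014563 = -4.188057
step 1→2:
  ẍ = (ẋ'−ẋ)/dt = (1.699070217−1.866285312)/0.014239 = -11.743458
  θ̈ = (θ̇'−θ̇)/dt = (-1.281052165−-1.405679201)/0.014239 = 8.752513
  sinθ=-0.142174, cosθ=0.989842
  F = (M+m)·ẍ + m·l·cosθ·θ̈ − m·l·sinθ·θ̇² = -8.230238 + 0.482122 − -0.015633 = -7.732483
step 2→3:
  ẍ = (ẋ'−ẋ)/dt = (1.409755517−1.699070217)/0.014239 = -20.318470
  θ̈ = (θ̇'−θ̇)/dt = (-1.056133263−-1.281052165)/0.014239 = 15.795976
  sinθ=-0.161956, cosθ=0.986798
  F = (M+m)·ẍ + m·l·cosθ·θ̈ − m·l·sinθ·θ̇² = -14.239915 + 0.867427 − -0.014791 = -13.357698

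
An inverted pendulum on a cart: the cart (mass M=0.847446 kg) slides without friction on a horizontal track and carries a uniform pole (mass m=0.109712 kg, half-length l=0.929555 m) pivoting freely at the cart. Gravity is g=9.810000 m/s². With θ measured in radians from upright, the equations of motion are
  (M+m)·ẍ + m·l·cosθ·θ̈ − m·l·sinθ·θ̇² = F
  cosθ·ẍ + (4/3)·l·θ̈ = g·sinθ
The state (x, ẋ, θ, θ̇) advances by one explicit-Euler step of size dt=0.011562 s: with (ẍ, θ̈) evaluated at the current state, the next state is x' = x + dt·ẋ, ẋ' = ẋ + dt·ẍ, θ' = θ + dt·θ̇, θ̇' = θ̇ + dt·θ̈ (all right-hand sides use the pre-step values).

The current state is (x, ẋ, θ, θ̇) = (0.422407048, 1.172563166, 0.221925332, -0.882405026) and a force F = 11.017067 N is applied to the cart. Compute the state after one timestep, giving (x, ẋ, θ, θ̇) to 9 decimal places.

sinθ=0.220108144, cosθ=0.975475476
temp = (F + m·l·θ̇²·sinθ)/(M+m) = (11.017067 + 0.017478384)/0.957158 = 11.528447116
θ̈ = (g·sinθ − cosθ·temp)/(l·(4/3 − m·cos²θ/(M+m))) = -7.984439471
ẍ = temp − m·l·θ̈·cosθ/(M+m) = 12.358310071
Euler: x'=0.422407048+0.011562·1.172563166=0.435964223, ẋ'=1.172563166+0.011562·12.358310071=1.315449947
       θ'=0.221925332+0.011562·-0.882405026=0.211722965, θ̇'=-0.882405026+0.011562·-7.984439471=-0.974721115

(0.435964223, 1.315449947, 0.211722965, -0.974721115)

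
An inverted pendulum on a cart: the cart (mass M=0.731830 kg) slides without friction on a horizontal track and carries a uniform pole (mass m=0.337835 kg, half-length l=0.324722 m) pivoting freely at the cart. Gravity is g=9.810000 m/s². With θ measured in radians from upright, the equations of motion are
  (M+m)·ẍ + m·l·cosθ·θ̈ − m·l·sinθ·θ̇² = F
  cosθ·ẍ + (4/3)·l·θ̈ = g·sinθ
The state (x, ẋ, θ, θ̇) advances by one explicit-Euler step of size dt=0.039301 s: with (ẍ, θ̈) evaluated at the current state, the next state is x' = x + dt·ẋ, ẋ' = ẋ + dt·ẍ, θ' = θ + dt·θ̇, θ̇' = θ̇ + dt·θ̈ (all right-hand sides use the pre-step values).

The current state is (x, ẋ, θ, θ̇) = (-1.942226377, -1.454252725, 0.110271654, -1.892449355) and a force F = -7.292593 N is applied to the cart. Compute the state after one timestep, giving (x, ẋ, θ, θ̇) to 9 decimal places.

(-1.999379963, -1.815013540, 0.035896502, -0.966277180)

sinθ=0.110048309, cosθ=0.993926240
temp = (F + m·l·θ̇²·sinθ)/(M+m) = (-7.292593 + 0.043236274)/1.069665 = -6.777221584
θ̈ = (g·sinθ − cosθ·temp)/(l·(4/3 − m·cos²θ/(M+m))) = 23.566122357
ẍ = temp − m·l·θ̈·cosθ/(M+m) = -9.179430933
Euler: x'=-1.942226377+0.039301·-1.454252725=-1.999379963, ẋ'=-1.454252725+0.039301·-9.179430933=-1.815013540
       θ'=0.110271654+0.039301·-1.892449355=0.035896502, θ̇'=-1.892449355+0.039301·23.566122357=-0.966277180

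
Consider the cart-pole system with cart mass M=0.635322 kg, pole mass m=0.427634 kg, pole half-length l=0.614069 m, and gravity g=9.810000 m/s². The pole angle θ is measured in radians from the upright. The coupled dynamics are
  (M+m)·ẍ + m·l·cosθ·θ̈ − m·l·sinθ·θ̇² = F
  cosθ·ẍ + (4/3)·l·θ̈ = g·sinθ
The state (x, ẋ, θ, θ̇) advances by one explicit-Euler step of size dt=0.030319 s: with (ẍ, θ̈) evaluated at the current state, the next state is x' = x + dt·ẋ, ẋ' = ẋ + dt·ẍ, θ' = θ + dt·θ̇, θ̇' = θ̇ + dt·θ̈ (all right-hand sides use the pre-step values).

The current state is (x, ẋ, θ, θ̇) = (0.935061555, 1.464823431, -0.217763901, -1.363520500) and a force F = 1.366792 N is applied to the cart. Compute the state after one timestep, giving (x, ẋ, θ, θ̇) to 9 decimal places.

sinθ=-0.216046876, cosθ=0.976382992
temp = (F + m·l·θ̇²·sinθ)/(M+m) = (1.366792 + -0.105477720)/1.062956 = 1.186610057
θ̈ = (g·sinθ − cosθ·temp)/(l·(4/3 − m·cos²θ/(M+m))) = -5.620281164
ẍ = temp − m·l·θ̈·cosθ/(M+m) = 2.542274987
Euler: x'=0.935061555+0.030319·1.464823431=0.979473537, ẋ'=1.464823431+0.030319·2.542274987=1.541902666
       θ'=-0.217763901+0.030319·-1.363520500=-0.259104479, θ̇'=-1.363520500+0.030319·-5.620281164=-1.533921805

(0.979473537, 1.541902666, -0.259104479, -1.533921805)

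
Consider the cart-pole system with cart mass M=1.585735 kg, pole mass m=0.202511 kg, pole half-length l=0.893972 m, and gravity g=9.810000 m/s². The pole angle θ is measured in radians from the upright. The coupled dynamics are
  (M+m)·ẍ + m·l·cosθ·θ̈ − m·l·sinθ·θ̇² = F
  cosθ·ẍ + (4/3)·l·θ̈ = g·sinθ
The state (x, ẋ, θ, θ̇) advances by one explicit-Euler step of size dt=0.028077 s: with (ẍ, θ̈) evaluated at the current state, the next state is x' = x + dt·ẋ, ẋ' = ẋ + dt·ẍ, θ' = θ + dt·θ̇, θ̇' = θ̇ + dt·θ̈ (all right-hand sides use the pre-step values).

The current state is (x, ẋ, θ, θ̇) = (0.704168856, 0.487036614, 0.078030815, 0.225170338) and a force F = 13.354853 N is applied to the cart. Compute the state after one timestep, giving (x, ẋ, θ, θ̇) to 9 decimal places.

sinθ=0.077951653, cosθ=0.996957140
temp = (F + m·l·θ̇²·sinθ)/(M+m) = (13.354853 + 0.000715517)/1.788246 = 7.468529787
θ̈ = (g·sinθ − cosθ·temp)/(l·(4/3 − m·cos²θ/(M+m))) = -6.121925176
ẍ = temp − m·l·θ̈·cosθ/(M+m) = 8.086417811
Euler: x'=0.704168856+0.028077·0.487036614=0.717843383, ẋ'=0.487036614+0.028077·8.086417811=0.714078967
       θ'=0.078030815+0.028077·0.225170338=0.084352923, θ̇'=0.225170338+0.028077·-6.121925176=0.053285045

(0.717843383, 0.714078967, 0.084352923, 0.053285045)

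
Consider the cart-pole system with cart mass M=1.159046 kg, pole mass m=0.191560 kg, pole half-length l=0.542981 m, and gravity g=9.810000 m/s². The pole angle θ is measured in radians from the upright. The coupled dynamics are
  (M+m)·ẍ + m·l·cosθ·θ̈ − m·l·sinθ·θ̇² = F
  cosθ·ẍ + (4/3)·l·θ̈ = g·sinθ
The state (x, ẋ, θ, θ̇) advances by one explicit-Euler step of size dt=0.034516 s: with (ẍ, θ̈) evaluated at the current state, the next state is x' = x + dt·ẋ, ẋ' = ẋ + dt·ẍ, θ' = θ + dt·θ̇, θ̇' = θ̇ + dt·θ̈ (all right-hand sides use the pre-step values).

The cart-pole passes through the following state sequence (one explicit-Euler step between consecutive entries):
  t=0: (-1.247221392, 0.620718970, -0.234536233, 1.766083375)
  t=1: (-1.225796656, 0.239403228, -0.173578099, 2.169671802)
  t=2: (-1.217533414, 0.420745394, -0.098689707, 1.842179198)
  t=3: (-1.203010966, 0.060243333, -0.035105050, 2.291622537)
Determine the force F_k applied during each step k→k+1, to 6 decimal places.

step 0→1:
  ẍ = (ẋ'−ẋ)/dt = (0.239403228−0.620718970)/0.034516 = -11.047507
  θ̈ = (θ̇'−θ̇)/dt = (2.169671802−1.766083375)/0.034516 = 11.692793
  sinθ=-0.232392, cosθ=0.972622
  F = (M+m)·ẍ + m·l·cosθ·θ̈ − m·l·sinθ·θ̇² = -14.920829 + 1.182911 − -0.075393 = -13.662525
step 1→2:
  ẍ = (ẋ'−ẋ)/dt = (0.420745394−0.239403228)/0.034516 = 5.253858
  θ̈ = (θ̇'−θ̇)/dt = (1.842179198−2.169671802)/0.034516 = -9.488139
  sinθ=-0.172708, cosθ=0.984973
  F = (M+m)·ẍ + m·l·cosθ·θ̈ − m·l·sinθ·θ̇² = 7.095892 + -0.972064 − -0.084565 = 6.208393
step 2→3:
  ẍ = (ẋ'−ẋ)/dt = (0.060243333−0.420745394)/0.034516 = -10.444491
  θ̈ = (θ̇'−θ̇)/dt = (2.291622537−1.842179198)/0.034516 = 13.021304
  sinθ=-0.098530, cosθ=0.995134
  F = (M+m)·ẍ + m·l·cosθ·θ̈ − m·l·sinθ·θ̇² = -14.106393 + 1.347800 − -0.034779 = -12.723813

F_0 = -13.662525 N
F_1 = 6.208393 N
F_2 = -12.723813 N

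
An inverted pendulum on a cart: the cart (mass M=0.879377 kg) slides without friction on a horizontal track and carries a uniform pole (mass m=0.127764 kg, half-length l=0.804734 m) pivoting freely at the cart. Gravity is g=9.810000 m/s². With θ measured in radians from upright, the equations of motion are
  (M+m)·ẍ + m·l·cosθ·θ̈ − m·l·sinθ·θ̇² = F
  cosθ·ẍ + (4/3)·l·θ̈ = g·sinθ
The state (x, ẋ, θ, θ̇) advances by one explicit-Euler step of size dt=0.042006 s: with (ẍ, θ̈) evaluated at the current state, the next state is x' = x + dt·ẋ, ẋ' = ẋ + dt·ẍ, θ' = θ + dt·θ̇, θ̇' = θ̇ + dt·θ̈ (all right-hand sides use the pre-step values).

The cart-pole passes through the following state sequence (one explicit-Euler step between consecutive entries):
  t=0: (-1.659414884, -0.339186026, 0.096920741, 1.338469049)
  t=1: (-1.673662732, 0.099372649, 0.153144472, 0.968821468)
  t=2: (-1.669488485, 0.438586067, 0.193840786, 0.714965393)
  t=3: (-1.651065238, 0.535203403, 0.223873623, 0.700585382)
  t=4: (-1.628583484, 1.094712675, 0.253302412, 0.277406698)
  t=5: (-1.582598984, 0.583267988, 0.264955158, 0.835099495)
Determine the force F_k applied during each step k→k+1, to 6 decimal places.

F_0 = 9.596590 N
F_1 = 7.504222 N
F_2 = 2.271847 N
F_3 = 12.393714 N
F_4 = -10.942964 N

step 0→1:
  ẍ = (ẋ'−ẋ)/dt = (0.099372649−-0.339186026)/0.042006 = 10.440382
  θ̈ = (θ̇'−θ̇)/dt = (0.968821468−1.338469049)/0.042006 = -8.799876
  sinθ=0.096769, cosθ=0.995307
  F = (M+m)·ẍ + m·l·cosθ·θ̈ − m·l·sinθ·θ̇² = 10.514936 + -0.900522 − 0.017824 = 9.596590
step 1→2:
  ẍ = (ẋ'−ẋ)/dt = (0.438586067−0.099372649)/0.042006 = 8.075356
  θ̈ = (θ̇'−θ̇)/dt = (0.714965393−0.968821468)/0.042006 = -6.043329
  sinθ=0.152547, cosθ=0.988296
  F = (M+m)·ẍ + m·l·cosθ·θ̈ − m·l·sinθ·θ̇² = 8.133022 + -0.614079 − 0.014721 = 7.504222
step 2→3:
  ẍ = (ẋ'−ẋ)/dt = (0.535203403−0.438586067)/0.042006 = 2.300084
  θ̈ = (θ̇'−θ̇)/dt = (0.700585382−0.714965393)/0.042006 = -0.342332
  sinθ=0.192629, cosθ=0.981272
  F = (M+m)·ẍ + m·l·cosθ·θ̈ − m·l·sinθ·θ̇² = 2.316509 + -0.034538 − 0.010124 = 2.271847
step 3→4:
  ẍ = (ẋ'−ẋ)/dt = (1.094712675−0.535203403)/0.042006 = 13.319746
  θ̈ = (θ̇'−θ̇)/dt = (0.277406698−0.700585382)/0.042006 = -10.074244
  sinθ=0.222008, cosθ=0.975045
  F = (M+m)·ẍ + m·l·cosθ·θ̈ − m·l·sinθ·θ̇² = 13.414863 + -1.009945 − 0.011203 = 12.393714
step 4→5:
  ẍ = (ẋ'−ẋ)/dt = (0.583267988−1.094712675)/0.042006 = -12.175515
  θ̈ = (θ̇'−θ̇)/dt = (0.835099495−0.277406698)/0.042006 = 13.276503
  sinθ=0.250602, cosθ=0.968090
  F = (M+m)·ẍ + m·l·cosθ·θ̈ − m·l·sinθ·θ̇² = -12.262460 + 1.321479 − 0.001983 = -10.942964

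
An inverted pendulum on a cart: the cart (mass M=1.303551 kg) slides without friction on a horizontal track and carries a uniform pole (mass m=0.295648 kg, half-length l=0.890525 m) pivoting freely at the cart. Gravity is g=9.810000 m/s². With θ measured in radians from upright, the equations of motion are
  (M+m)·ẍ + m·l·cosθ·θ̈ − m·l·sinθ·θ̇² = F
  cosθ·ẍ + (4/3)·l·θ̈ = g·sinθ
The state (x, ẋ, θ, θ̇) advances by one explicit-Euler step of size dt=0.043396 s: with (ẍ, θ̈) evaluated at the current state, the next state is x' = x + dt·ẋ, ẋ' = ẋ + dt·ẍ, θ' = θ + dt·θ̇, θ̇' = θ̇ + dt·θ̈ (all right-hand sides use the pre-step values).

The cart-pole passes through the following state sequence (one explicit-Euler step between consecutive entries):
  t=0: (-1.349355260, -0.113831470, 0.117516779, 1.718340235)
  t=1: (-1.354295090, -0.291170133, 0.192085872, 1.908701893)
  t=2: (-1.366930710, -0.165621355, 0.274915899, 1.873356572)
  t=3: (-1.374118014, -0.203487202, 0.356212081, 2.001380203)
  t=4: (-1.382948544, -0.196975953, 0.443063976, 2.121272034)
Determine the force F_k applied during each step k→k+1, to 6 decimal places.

step 0→1:
  ẍ = (ẋ'−ẋ)/dt = (-0.291170133−-0.113831470)/0.043396 = -4.086521
  θ̈ = (θ̇'−θ̇)/dt = (1.908701893−1.718340235)/0.043396 = 4.386618
  sinθ=0.117246, cosθ=0.993103
  F = (M+m)·ẍ + m·l·cosθ·θ̈ − m·l·sinθ·θ̇² = -6.535160 + 1.146952 − 0.091146 = -5.479355
step 1→2:
  ẍ = (ẋ'−ẋ)/dt = (-0.165621355−-0.291170133)/0.043396 = 2.893096
  θ̈ = (θ̇'−θ̇)/dt = (1.873356572−1.908701893)/0.043396 = -0.814483
  sinθ=0.190907, cosθ=0.981608
  F = (M+m)·ẍ + m·l·cosθ·θ̈ − m·l·sinθ·θ̇² = 4.626636 + -0.210495 − 0.183113 = 4.233028
step 2→3:
  ẍ = (ẋ'−ẋ)/dt = (-0.203487202−-0.165621355)/0.043396 = -0.872565
  θ̈ = (θ̇'−θ̇)/dt = (2.001380203−1.873356572)/0.043396 = 2.950125
  sinθ=0.271466, cosθ=0.962448
  F = (M+m)·ẍ + m·l·cosθ·θ̈ − m·l·sinθ·θ̇² = -1.395406 + 0.747547 − 0.250829 = -0.898687
step 3→4:
  ẍ = (ẋ'−ẋ)/dt = (-0.196975953−-0.203487202)/0.043396 = 0.150043
  θ̈ = (θ̇'−θ̇)/dt = (2.121272034−2.001380203)/0.043396 = 2.762739
  sinθ=0.348727, cosθ=0.937224
  F = (M+m)·ẍ + m·l·cosθ·θ̈ − m·l·sinθ·θ̇² = 0.239948 + 0.681718 − 0.367761 = 0.553905

F_0 = -5.479355 N
F_1 = 4.233028 N
F_2 = -0.898687 N
F_3 = 0.553905 N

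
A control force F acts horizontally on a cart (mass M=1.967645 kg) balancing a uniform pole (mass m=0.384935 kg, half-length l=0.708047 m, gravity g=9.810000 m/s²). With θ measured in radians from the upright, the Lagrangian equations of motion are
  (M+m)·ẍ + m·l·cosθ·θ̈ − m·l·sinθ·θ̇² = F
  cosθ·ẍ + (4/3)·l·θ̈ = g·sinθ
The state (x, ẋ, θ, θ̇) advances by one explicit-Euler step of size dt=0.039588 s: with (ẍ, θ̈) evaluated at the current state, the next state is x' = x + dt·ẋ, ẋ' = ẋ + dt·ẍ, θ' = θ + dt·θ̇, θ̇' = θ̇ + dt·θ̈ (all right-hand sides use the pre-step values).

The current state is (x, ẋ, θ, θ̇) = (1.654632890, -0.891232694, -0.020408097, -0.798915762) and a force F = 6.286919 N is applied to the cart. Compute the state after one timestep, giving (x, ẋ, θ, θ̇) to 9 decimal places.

sinθ=-0.020406680, cosθ=0.999791762
temp = (F + m·l·θ̇²·sinθ)/(M+m) = (6.286919 + -0.003549963)/2.352580 = 2.670841815
θ̈ = (g·sinθ − cosθ·temp)/(l·(4/3 − m·cos²θ/(M+m))) = -3.465675496
ẍ = temp − m·l·θ̈·cosθ/(M+m) = 3.072265078
Euler: x'=1.654632890+0.039588·-0.891232694=1.619350770, ẋ'=-0.891232694+0.039588·3.072265078=-0.769607864
       θ'=-0.020408097+0.039588·-0.798915762=-0.052035574, θ̇'=-0.798915762+0.039588·-3.465675496=-0.936114924

(1.619350770, -0.769607864, -0.052035574, -0.936114924)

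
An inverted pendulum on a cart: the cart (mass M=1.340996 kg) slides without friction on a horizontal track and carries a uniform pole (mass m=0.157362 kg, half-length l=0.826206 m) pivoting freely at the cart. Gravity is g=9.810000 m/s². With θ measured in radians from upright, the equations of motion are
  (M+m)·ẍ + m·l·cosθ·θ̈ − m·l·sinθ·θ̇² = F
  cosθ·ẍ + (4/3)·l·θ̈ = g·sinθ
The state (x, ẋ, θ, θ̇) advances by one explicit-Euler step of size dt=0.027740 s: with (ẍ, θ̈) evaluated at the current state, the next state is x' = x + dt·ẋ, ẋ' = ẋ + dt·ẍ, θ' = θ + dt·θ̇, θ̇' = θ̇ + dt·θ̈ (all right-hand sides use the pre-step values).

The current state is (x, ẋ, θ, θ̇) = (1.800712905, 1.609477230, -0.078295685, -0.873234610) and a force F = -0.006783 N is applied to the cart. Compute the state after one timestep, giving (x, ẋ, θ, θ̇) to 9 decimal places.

sinθ=-0.078215715, cosθ=0.996936458
temp = (F + m·l·θ̇²·sinθ)/(M+m) = (-0.006783 + -0.007754327)/1.498358 = -0.009702172
θ̈ = (g·sinθ − cosθ·temp)/(l·(4/3 − m·cos²θ/(M+m))) = -0.746156603
ẍ = temp − m·l·θ̈·cosθ/(M+m) = 0.054843940
Euler: x'=1.800712905+0.027740·1.609477230=1.845359803, ẋ'=1.609477230+0.027740·0.054843940=1.610998601
       θ'=-0.078295685+0.027740·-0.873234610=-0.102519213, θ̇'=-0.873234610+0.027740·-0.746156603=-0.893932994

(1.845359803, 1.610998601, -0.102519213, -0.893932994)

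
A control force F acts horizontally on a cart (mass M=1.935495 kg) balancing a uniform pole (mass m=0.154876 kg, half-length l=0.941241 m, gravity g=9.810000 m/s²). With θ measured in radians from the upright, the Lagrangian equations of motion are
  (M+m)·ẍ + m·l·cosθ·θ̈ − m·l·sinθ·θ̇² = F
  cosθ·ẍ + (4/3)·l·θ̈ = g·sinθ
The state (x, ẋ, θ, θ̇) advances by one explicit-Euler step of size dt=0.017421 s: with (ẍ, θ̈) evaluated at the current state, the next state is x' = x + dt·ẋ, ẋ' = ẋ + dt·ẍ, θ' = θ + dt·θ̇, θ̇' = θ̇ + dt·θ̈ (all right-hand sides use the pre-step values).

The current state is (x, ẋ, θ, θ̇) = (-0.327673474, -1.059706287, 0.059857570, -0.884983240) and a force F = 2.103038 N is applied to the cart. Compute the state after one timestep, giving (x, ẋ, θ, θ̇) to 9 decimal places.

(-0.346134617, -1.041692480, 0.044440277, -0.891164968)

sinθ=0.059821832, cosθ=0.998209070
temp = (F + m·l·θ̇²·sinθ)/(M+m) = (2.103038 + 0.006829907)/2.090371 = 1.009327008
θ̈ = (g·sinθ − cosθ·temp)/(l·(4/3 − m·cos²θ/(M+m))) = -0.354843446
ẍ = temp − m·l·θ̈·cosθ/(M+m) = 1.034028312
Euler: x'=-0.327673474+0.017421·-1.059706287=-0.346134617, ẋ'=-1.059706287+0.017421·1.034028312=-1.041692480
       θ'=0.059857570+0.017421·-0.884983240=0.044440277, θ̇'=-0.884983240+0.017421·-0.354843446=-0.891164968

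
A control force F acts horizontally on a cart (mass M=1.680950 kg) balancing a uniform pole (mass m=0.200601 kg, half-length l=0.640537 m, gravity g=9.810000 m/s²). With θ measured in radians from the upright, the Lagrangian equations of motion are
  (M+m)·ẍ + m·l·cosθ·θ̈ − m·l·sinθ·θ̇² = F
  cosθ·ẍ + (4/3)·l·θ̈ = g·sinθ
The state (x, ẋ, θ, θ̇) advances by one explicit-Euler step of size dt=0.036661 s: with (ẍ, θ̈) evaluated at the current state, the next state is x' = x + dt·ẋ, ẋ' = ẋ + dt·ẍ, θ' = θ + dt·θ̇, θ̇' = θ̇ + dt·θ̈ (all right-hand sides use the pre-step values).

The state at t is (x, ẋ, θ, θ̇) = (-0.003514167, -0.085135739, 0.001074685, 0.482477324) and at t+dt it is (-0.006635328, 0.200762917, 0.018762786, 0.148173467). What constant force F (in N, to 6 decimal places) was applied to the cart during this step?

F = 13.501439 N

ẍ = (ẋ'−ẋ)/dt = (0.200762917−-0.085135739)/0.036661 = 7.798441
θ̈ = (θ̇'−θ̇)/dt = (0.148173467−0.482477324)/0.036661 = -9.118787
sinθ=0.001075, cosθ=0.999999
F = (M+m)·ẍ + m·l·cosθ·θ̈ − m·l·sinθ·θ̇² = 14.673165 + -1.171694 − 0.000032 = 13.501439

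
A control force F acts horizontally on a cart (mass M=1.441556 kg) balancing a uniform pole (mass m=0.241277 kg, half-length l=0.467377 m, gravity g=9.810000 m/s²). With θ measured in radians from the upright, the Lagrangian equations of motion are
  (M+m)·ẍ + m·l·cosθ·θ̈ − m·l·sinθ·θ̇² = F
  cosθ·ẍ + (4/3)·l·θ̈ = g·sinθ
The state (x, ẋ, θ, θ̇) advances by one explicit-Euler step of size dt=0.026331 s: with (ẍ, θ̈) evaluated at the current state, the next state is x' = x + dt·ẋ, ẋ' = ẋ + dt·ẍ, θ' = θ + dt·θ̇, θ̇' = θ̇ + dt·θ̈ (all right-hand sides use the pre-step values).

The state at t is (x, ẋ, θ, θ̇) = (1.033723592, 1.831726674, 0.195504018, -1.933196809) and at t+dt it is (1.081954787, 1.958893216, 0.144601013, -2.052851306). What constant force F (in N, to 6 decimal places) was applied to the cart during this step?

F = 7.542755 N

ẍ = (ẋ'−ẋ)/dt = (1.958893216−1.831726674)/0.026331 = 4.829537
θ̈ = (θ̇'−θ̇)/dt = (-2.052851306−-1.933196809)/0.026331 = -4.544244
sinθ=0.194261, cosθ=0.980950
F = (M+m)·ẍ + m·l·cosθ·θ̈ − m·l·sinθ·θ̇² = 8.127304 + -0.502680 − 0.081869 = 7.542755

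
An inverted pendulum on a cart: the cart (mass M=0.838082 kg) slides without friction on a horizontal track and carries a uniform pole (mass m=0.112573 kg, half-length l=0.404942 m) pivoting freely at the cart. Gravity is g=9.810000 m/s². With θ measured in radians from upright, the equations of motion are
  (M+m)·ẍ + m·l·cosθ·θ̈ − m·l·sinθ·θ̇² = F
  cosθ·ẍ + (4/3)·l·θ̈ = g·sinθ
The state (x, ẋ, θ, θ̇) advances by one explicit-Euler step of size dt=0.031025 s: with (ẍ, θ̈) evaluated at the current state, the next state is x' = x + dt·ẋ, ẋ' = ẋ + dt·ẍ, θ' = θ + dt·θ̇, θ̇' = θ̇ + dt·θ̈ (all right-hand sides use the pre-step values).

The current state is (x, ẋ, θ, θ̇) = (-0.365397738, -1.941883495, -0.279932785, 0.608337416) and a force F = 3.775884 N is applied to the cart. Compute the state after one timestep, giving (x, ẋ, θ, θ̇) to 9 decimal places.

(-0.425644673, -1.799990764, -0.261059117, 0.200019592)

sinθ=-0.276291051, cosθ=0.961074011
temp = (F + m·l·θ̇²·sinθ)/(M+m) = (3.775884 + -0.004661041)/0.950655 = 3.966973254
θ̈ = (g·sinθ − cosθ·temp)/(l·(4/3 − m·cos²θ/(M+m))) = -13.160929055
ẍ = temp − m·l·θ̈·cosθ/(M+m) = 4.573496581
Euler: x'=-0.365397738+0.031025·-1.941883495=-0.425644673, ẋ'=-1.941883495+0.031025·4.573496581=-1.799990764
       θ'=-0.279932785+0.031025·0.608337416=-0.261059117, θ̇'=0.608337416+0.031025·-13.160929055=0.200019592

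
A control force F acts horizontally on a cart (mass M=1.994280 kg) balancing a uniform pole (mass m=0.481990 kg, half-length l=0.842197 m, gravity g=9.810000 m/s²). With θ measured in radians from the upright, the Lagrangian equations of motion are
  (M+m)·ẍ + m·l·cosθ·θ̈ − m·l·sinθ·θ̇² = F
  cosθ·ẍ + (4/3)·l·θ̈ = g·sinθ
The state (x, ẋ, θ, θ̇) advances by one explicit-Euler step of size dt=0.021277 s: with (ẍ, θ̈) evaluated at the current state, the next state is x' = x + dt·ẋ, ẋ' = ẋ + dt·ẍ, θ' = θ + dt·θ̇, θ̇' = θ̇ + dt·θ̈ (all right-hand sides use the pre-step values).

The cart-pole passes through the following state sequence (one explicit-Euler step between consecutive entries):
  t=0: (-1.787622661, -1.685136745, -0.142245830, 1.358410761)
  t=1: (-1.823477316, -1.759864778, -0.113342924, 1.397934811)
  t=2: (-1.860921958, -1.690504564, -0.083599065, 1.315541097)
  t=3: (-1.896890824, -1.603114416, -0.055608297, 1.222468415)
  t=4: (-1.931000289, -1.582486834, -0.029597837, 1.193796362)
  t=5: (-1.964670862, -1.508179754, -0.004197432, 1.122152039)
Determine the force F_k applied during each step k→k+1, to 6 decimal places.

F_0 = -7.844404 N
F_1 = 6.600182 N
F_2 = 8.459870 N
F_3 = 1.888235 N
F_4 = 7.298904 N

step 0→1:
  ẍ = (ẋ'−ẋ)/dt = (-1.759864778−-1.685136745)/0.021277 = -3.512151
  θ̈ = (θ̇'−θ̇)/dt = (1.397934811−1.358410761)/0.021277 = 1.857595
  sinθ=-0.141767, cosθ=0.989900
  F = (M+m)·ẍ + m·l·cosθ·θ̈ − m·l·sinθ·θ̇² = -8.697034 + 0.746439 − -0.106191 = -7.844404
step 1→2:
  ẍ = (ẋ'−ẋ)/dt = (-1.690504564−-1.759864778)/0.021277 = 3.259868
  θ̈ = (θ̇'−θ̇)/dt = (1.315541097−1.397934811)/0.021277 = -3.872431
  sinθ=-0.113100, cosθ=0.993584
  F = (M+m)·ẍ + m·l·cosθ·θ̈ − m·l·sinθ·θ̇² = 8.072314 + -1.561852 − -0.089720 = 6.600182
step 2→3:
  ẍ = (ẋ'−ẋ)/dt = (-1.603114416−-1.690504564)/0.021277 = 4.107259
  θ̈ = (θ̇'−θ̇)/dt = (1.222468415−1.315541097)/0.021277 = -4.374333
  sinθ=-0.083502, cosθ=0.996508
  F = (M+m)·ẍ + m·l·cosθ·θ̈ − m·l·sinθ·θ̇² = 10.170682 + -1.769474 − -0.058662 = 8.459870
step 3→4:
  ẍ = (ẋ'−ẋ)/dt = (-1.582486834−-1.603114416)/0.021277 = 0.969478
  θ̈ = (θ̇'−θ̇)/dt = (1.193796362−1.222468415)/0.021277 = -1.347561
  sinθ=-0.055580, cosθ=0.998454
  F = (M+m)·ẍ + m·l·cosθ·θ̈ − m·l·sinθ·θ̇² = 2.400689 + -0.546171 − -0.033717 = 1.888235
step 4→5:
  ẍ = (ẋ'−ẋ)/dt = (-1.508179754−-1.582486834)/0.021277 = 3.492366
  θ̈ = (θ̇'−θ̇)/dt = (1.122152039−1.193796362)/0.021277 = -3.367219
  sinθ=-0.029594, cosθ=0.999562
  F = (M+m)·ẍ + m·l·cosθ·θ̈ − m·l·sinθ·θ̇² = 8.648042 + -1.366258 − -0.017120 = 7.298904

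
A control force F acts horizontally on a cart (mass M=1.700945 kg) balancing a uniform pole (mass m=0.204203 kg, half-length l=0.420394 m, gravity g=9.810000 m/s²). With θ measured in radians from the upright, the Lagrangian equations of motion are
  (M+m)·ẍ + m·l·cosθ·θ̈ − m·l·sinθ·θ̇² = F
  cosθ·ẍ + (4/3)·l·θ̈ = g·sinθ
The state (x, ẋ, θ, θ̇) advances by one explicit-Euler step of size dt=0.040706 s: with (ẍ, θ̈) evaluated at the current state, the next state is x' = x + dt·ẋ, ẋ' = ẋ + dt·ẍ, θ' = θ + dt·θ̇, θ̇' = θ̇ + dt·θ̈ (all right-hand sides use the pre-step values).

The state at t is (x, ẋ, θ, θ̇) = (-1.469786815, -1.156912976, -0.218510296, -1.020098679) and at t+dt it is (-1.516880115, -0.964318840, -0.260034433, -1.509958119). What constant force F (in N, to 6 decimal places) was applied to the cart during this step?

F = 8.024768 N

ẍ = (ẋ'−ẋ)/dt = (-0.964318840−-1.156912976)/0.040706 = 4.731345
θ̈ = (θ̇'−θ̇)/dt = (-1.509958119−-1.020098679)/0.040706 = -12.034084
sinθ=-0.216776, cosθ=0.976221
F = (M+m)·ẍ + m·l·cosθ·θ̈ − m·l·sinθ·θ̇² = 9.013913 + -1.008510 − -0.019365 = 8.024768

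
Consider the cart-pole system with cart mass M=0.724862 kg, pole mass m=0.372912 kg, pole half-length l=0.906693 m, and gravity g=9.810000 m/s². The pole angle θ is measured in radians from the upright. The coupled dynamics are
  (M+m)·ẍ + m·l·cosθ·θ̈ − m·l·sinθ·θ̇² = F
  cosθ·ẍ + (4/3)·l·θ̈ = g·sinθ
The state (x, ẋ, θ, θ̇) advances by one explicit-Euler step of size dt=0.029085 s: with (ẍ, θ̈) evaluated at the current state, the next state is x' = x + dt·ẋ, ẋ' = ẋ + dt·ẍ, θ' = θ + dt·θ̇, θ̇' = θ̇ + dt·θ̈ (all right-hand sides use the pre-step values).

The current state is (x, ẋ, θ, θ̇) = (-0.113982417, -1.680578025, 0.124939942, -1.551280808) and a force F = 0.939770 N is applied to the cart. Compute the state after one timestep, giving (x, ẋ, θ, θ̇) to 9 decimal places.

(-0.162862029, -1.655754783, 0.079820940, -1.542243082)

sinθ=0.124615144, cosθ=0.992205153
temp = (F + m·l·θ̇²·sinθ)/(M+m) = (0.939770 + 0.101395407)/1.097774 = 0.948433291
θ̈ = (g·sinθ − cosθ·temp)/(l·(4/3 − m·cos²θ/(M+m))) = 0.310734964
ẍ = temp − m·l·θ̈·cosθ/(M+m) = 0.853472290
Euler: x'=-0.113982417+0.029085·-1.680578025=-0.162862029, ẋ'=-1.680578025+0.029085·0.853472290=-1.655754783
       θ'=0.124939942+0.029085·-1.551280808=0.079820940, θ̇'=-1.551280808+0.029085·0.310734964=-1.542243082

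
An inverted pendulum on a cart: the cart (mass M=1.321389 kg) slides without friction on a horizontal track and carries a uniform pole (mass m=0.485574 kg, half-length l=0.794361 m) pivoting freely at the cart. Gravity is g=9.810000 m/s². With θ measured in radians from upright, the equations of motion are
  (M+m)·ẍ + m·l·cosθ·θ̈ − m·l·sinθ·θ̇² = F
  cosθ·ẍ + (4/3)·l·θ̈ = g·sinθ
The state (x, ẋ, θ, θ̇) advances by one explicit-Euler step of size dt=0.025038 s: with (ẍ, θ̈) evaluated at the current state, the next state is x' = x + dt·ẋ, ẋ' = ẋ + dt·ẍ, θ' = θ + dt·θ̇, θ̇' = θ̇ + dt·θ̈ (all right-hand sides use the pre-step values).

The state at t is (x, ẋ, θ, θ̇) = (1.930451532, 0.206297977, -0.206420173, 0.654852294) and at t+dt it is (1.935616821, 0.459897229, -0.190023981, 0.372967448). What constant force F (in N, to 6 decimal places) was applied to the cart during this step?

F = 14.085494 N

ẍ = (ẋ'−ẋ)/dt = (0.459897229−0.206297977)/0.025038 = 10.128575
θ̈ = (θ̇'−θ̇)/dt = (0.372967448−0.654852294)/0.025038 = -11.258281
sinθ=-0.204957, cosθ=0.978771
F = (M+m)·ẍ + m·l·cosθ·θ̈ − m·l·sinθ·θ̇² = 18.301960 + -4.250367 − -0.033902 = 14.085494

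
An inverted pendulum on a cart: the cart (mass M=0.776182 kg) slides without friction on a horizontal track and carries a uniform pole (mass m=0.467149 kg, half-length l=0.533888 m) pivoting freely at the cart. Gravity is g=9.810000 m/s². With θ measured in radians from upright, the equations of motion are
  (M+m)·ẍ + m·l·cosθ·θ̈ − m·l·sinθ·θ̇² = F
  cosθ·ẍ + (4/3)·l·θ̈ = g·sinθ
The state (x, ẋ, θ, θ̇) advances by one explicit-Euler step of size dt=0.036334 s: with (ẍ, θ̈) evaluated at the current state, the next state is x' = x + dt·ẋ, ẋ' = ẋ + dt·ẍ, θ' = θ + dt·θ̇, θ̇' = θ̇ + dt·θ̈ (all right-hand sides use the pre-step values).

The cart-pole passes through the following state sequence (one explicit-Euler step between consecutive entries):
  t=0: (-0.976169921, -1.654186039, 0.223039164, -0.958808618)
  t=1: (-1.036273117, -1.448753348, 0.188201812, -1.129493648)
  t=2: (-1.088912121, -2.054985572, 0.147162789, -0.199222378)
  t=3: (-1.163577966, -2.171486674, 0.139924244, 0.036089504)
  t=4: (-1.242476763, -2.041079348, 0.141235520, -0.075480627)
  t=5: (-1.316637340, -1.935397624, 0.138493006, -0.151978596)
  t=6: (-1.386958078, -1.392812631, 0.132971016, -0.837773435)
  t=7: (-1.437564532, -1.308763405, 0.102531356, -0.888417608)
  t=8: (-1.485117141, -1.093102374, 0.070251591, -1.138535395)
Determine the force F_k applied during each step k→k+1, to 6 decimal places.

F_0 = 5.836485 N
F_1 = -14.531639 N
F_2 = -2.390282 N
F_3 = 3.704068 N
F_4 = 3.096303 N
F_5 = 13.903801 N
F_6 = 2.508349 N
F_7 = 5.651811 N

step 0→1:
  ẍ = (ẋ'−ẋ)/dt = (-1.448753348−-1.654186039)/0.036334 = 5.654007
  θ̈ = (θ̇'−θ̇)/dt = (-1.129493648−-0.958808618)/0.036334 = -4.697667
  sinθ=0.221195, cosθ=0.975230
  F = (M+m)·ẍ + m·l·cosθ·θ̈ − m·l·sinθ·θ̇² = 7.029802 + -1.142601 − 0.050716 = 5.836485
step 1→2:
  ẍ = (ẋ'−ẋ)/dt = (-2.054985572−-1.448753348)/0.036334 = -16.684984
  θ̈ = (θ̇'−θ̇)/dt = (-0.199222378−-1.129493648)/0.036334 = 25.603327
  sinθ=0.187093, cosθ=0.982342
  F = (M+m)·ẍ + m·l·cosθ·θ̈ − m·l·sinθ·θ̇² = -20.744958 + 6.272849 − 0.059529 = -14.531639
step 2→3:
  ẍ = (ẋ'−ẋ)/dt = (-2.171486674−-2.054985572)/0.036334 = -3.206394
  θ̈ = (θ̇'−θ̇)/dt = (0.036089504−-0.199222378)/0.036334 = 6.476355
  sinθ=0.146632, cosθ=0.989191
  F = (M+m)·ẍ + m·l·cosθ·θ̈ − m·l·sinθ·θ̇² = -3.986608 + 1.597778 − 0.001451 = -2.390282
step 3→4:
  ẍ = (ẋ'−ẋ)/dt = (-2.041079348−-2.171486674)/0.036334 = 3.589127
  θ̈ = (θ̇'−θ̇)/dt = (-0.075480627−0.036089504)/0.036334 = -3.070681
  sinθ=0.139468, cosθ=0.990227
  F = (M+m)·ẍ + m·l·cosθ·θ̈ − m·l·sinθ·θ̇² = 4.462472 + -0.758359 − 0.000045 = 3.704068
step 4→5:
  ẍ = (ẋ'−ẋ)/dt = (-1.935397624−-2.041079348)/0.036334 = 2.908618
  θ̈ = (θ̇'−θ̇)/dt = (-0.151978596−-0.075480627)/0.036334 = -2.105410
  sinθ=0.140766, cosθ=0.990043
  F = (M+m)·ẍ + m·l·cosθ·θ̈ − m·l·sinθ·θ̇² = 3.616375 + -0.519872 − 0.000200 = 3.096303
step 5→6:
  ẍ = (ẋ'−ẋ)/dt = (-1.392812631−-1.935397624)/0.036334 = 14.933258
  θ̈ = (θ̇'−θ̇)/dt = (-0.837773435−-0.151978596)/0.036334 = -18.874741
  sinθ=0.138051, cosθ=0.990425
  F = (M+m)·ẍ + m·l·cosθ·θ̈ − m·l·sinθ·θ̇² = 18.566983 + -4.662386 − 0.000795 = 13.903801
step 6→7:
  ẍ = (ẋ'−ẋ)/dt = (-1.308763405−-1.392812631)/0.036334 = 2.313239
  θ̈ = (θ̇'−θ̇)/dt = (-0.888417608−-0.837773435)/0.036334 = -1.393851
  sinθ=0.132580, cosθ=0.991172
  F = (M+m)·ẍ + m·l·cosθ·θ̈ − m·l·sinθ·θ̇² = 2.876122 + -0.344565 − 0.023208 = 2.508349
step 7→8:
  ẍ = (ẋ'−ẋ)/dt = (-1.093102374−-1.308763405)/0.036334 = 5.935516
  θ̈ = (θ̇'−θ̇)/dt = (-1.138535395−-0.888417608)/0.036334 = -6.883849
  sinθ=0.102352, cosθ=0.994748
  F = (M+m)·ẍ + m·l·cosθ·θ̈ − m·l·sinθ·θ̇² = 7.379811 + -1.707852 − 0.020148 = 5.651811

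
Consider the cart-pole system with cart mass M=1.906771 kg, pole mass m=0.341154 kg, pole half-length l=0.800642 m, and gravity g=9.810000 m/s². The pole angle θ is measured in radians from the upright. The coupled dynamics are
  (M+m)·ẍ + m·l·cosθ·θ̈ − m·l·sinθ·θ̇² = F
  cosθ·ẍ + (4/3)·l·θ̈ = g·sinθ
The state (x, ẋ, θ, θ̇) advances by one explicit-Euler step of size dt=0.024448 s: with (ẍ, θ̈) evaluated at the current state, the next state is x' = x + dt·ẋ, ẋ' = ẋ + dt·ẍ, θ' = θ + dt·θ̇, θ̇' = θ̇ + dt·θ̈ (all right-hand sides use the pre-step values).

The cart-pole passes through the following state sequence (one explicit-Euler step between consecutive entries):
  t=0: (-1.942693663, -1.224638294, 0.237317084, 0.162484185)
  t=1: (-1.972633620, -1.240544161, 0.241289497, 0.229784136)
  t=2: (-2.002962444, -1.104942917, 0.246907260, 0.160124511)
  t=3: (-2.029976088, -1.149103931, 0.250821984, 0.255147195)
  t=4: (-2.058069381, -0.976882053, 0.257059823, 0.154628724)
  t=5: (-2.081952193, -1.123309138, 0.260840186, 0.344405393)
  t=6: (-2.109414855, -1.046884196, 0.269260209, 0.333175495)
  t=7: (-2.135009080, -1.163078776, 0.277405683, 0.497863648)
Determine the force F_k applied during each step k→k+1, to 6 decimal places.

step 0→1:
  ẍ = (ẋ'−ẋ)/dt = (-1.240544161−-1.224638294)/0.024448 = -0.650600
  θ̈ = (θ̇'−θ̇)/dt = (0.229784136−0.162484185)/0.024448 = 2.752779
  sinθ=0.235096, cosθ=0.971972
  F = (M+m)·ẍ + m·l·cosθ·θ̈ − m·l·sinθ·θ̇² = -1.462500 + 0.730826 − 0.001695 = -0.733369
step 1→2:
  ẍ = (ẋ'−ẋ)/dt = (-1.104942917−-1.240544161)/0.024448 = 5.546517
  θ̈ = (θ̇'−θ̇)/dt = (0.160124511−0.229784136)/0.024448 = -2.849297
  sinθ=0.238955, cosθ=0.971031
  F = (M+m)·ẍ + m·l·cosθ·θ̈ − m·l·sinθ·θ̇² = 12.468154 + -0.755718 − 0.003446 = 11.708990
step 2→3:
  ẍ = (ẋ'−ẋ)/dt = (-1.149103931−-1.104942917)/0.024448 = -1.806324
  θ̈ = (θ̇'−θ̇)/dt = (0.255147195−0.160124511)/0.024448 = 3.886726
  sinθ=0.244406, cosθ=0.969673
  F = (M+m)·ẍ + m·l·cosθ·θ̈ − m·l·sinθ·θ̇² = -4.060481 + 1.029433 − 0.001712 = -3.032760
step 3→4:
  ẍ = (ẋ'−ẋ)/dt = (-0.976882053−-1.149103931)/0.024448 = 7.044416
  θ̈ = (θ̇'−θ̇)/dt = (0.154628724−0.255147195)/0.024448 = -4.111521
  sinθ=0.248200, cosθ=0.968709
  F = (M+m)·ẍ + m·l·cosθ·θ̈ − m·l·sinθ·θ̇² = 15.835318 + -1.087889 − 0.004413 = 14.743016
step 4→5:
  ẍ = (ẋ'−ẋ)/dt = (-1.123309138−-0.976882053)/0.024448 = -5.989328
  θ̈ = (θ̇'−θ̇)/dt = (0.344405393−0.154628724)/0.024448 = 7.762462
  sinθ=0.254238, cosθ=0.967142
  F = (M+m)·ẍ + m·l·cosθ·θ̈ − m·l·sinθ·θ̇² = -13.463560 + 2.050588 − 0.001660 = -11.414632
step 5→6:
  ẍ = (ẋ'−ẋ)/dt = (-1.046884196−-1.123309138)/0.024448 = 3.126020
  θ̈ = (θ̇'−θ̇)/dt = (0.333175495−0.344405393)/0.024448 = -0.459338
  sinθ=0.257892, cosθ=0.966174
  F = (M+m)·ẍ + m·l·cosθ·θ̈ − m·l·sinθ·θ̇² = 7.027059 + -0.121221 − 0.008355 = 6.897483
step 6→7:
  ẍ = (ẋ'−ẋ)/dt = (-1.163078776−-1.046884196)/0.024448 = -4.752723
  θ̈ = (θ̇'−θ̇)/dt = (0.497863648−0.333175495)/0.024448 = 6.736263
  sinθ=0.266018, cosθ=0.963968
  F = (M+m)·ẍ + m·l·cosθ·θ̈ − m·l·sinθ·θ̇² = -10.683766 + 1.773660 − 0.008066 = -8.918171

F_0 = -0.733369 N
F_1 = 11.708990 N
F_2 = -3.032760 N
F_3 = 14.743016 N
F_4 = -11.414632 N
F_5 = 6.897483 N
F_6 = -8.918171 N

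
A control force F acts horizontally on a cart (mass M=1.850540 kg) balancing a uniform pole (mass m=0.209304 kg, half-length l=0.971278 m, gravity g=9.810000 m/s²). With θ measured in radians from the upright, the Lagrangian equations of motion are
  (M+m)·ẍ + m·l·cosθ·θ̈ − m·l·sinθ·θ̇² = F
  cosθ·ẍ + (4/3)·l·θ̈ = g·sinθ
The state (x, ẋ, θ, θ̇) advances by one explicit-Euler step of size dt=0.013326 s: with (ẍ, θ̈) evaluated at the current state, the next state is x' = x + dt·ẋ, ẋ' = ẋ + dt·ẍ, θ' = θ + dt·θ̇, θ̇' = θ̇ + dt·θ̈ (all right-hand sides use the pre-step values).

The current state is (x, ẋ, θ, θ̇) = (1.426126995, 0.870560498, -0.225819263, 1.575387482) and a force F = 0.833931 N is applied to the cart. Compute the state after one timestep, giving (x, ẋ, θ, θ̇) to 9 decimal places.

(1.437728084, 0.877932385, -0.204825649, 1.547237424)

sinθ=-0.223904900, cosθ=0.974610997
temp = (F + m·l·θ̇²·sinθ)/(M+m) = (0.833931 + -0.112969045)/2.059844 = 0.350008037
θ̈ = (g·sinθ − cosθ·temp)/(l·(4/3 − m·cos²θ/(M+m))) = -2.112416145
ẍ = temp − m·l·θ̈·cosθ/(M+m) = 0.553195793
Euler: x'=1.426126995+0.013326·0.870560498=1.437728084, ẋ'=0.870560498+0.013326·0.553195793=0.877932385
       θ'=-0.225819263+0.013326·1.575387482=-0.204825649, θ̇'=1.575387482+0.013326·-2.112416145=1.547237424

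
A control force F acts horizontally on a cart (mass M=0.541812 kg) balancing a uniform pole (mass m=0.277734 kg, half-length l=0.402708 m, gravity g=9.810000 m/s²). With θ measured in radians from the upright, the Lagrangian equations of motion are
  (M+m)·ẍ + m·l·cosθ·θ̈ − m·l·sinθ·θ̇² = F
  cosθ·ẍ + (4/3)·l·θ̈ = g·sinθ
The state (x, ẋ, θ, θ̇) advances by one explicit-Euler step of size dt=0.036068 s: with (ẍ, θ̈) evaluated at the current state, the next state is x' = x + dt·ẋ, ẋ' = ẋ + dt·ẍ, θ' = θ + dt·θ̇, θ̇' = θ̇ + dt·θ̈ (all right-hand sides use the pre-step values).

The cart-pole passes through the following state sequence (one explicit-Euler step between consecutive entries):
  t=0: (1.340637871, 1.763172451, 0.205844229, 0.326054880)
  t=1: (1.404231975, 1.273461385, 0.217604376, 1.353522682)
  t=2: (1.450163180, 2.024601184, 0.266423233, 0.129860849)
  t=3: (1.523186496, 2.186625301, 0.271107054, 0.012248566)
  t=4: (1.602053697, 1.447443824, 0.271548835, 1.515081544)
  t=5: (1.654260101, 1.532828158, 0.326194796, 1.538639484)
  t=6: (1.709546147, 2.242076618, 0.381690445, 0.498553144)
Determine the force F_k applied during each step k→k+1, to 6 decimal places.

F_0 = -8.010885 N
F_1 = 13.318296 N
F_2 = 3.329211 N
F_3 = -12.305847 N
F_4 = 1.941636 N
F_5 = 12.975670 N

step 0→1:
  ẍ = (ẋ'−ẋ)/dt = (1.273461385−1.763172451)/0.036068 = -13.577439
  θ̈ = (θ̇'−θ̇)/dt = (1.353522682−0.326054880)/0.036068 = 28.486964
  sinθ=0.204394, cosθ=0.978889
  F = (M+m)·ẍ + m·l·cosθ·θ̈ − m·l·sinθ·θ̇² = -11.127336 + 3.118881 − 0.002430 = -8.010885
step 1→2:
  ẍ = (ẋ'−ẋ)/dt = (2.024601184−1.273461385)/0.036068 = 20.825657
  θ̈ = (θ̇'−θ̇)/dt = (0.129860849−1.353522682)/0.036068 = -33.926523
  sinθ=0.215891, cosθ=0.976417
  F = (M+m)·ẍ + m·l·cosθ·θ̈ − m·l·sinθ·θ̇² = 17.067584 + -3.705051 − 0.044237 = 13.318296
step 2→3:
  ẍ = (ẋ'−ẋ)/dt = (2.186625301−2.024601184)/0.036068 = 4.492185
  θ̈ = (θ̇'−θ̇)/dt = (0.012248566−0.129860849)/0.036068 = -3.260848
  sinθ=0.263283, cosθ=0.964719
  F = (M+m)·ẍ + m·l·cosθ·θ̈ − m·l·sinθ·θ̇² = 3.681552 + -0.351844 − 0.000497 = 3.329211
step 3→4:
  ẍ = (ẋ'−ẋ)/dt = (1.447443824−2.186625301)/0.036068 = -20.494108
  θ̈ = (θ̇'−θ̇)/dt = (1.515081544−0.012248566)/0.036068 = 41.666657
  sinθ=0.267798, cosθ=0.963475
  F = (M+m)·ẍ + m·l·cosθ·θ̈ − m·l·sinθ·θ̇² = -16.795864 + 4.490022 − 0.000004 = -12.305847
step 4→5:
  ẍ = (ẋ'−ẋ)/dt = (1.532828158−1.447443824)/0.036068 = 2.367315
  θ̈ = (θ̇'−θ̇)/dt = (1.538639484−1.515081544)/0.036068 = 0.653153
  sinθ=0.268224, cosθ=0.963357
  F = (M+m)·ẍ + m·l·cosθ·θ̈ − m·l·sinθ·θ̇² = 1.940124 + 0.070376 − 0.068863 = 1.941636
step 5→6:
  ẍ = (ẋ'−ẋ)/dt = (2.242076618−1.532828158)/0.036068 = 19.664203
  θ̈ = (θ̇'−θ̇)/dt = (0.498553144−1.538639484)/0.036068 = -28.836818
  sinθ=0.320441, cosθ=0.947269
  F = (M+m)·ẍ + m·l·cosθ·θ̈ − m·l·sinθ·θ̇² = 16.115719 + -3.055201 − 0.084848 = 12.975670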